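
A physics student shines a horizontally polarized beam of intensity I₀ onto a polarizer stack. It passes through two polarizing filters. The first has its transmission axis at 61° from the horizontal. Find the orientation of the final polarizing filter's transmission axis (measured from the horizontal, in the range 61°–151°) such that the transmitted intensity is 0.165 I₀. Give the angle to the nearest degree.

θ ≈ 94°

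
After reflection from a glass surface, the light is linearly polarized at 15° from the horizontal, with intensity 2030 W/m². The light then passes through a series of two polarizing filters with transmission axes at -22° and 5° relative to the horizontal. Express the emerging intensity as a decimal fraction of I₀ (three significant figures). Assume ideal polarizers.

By Malus's law, I₁ = 2030 W/m² · cos²(37°) = 1295 W/m².
I₂ = I₁ · cos²(27°) = 1295 · 0.7939 = 1028 W/m².
Transmitted fraction = 0.5064.

I/I₀ ≈ 0.506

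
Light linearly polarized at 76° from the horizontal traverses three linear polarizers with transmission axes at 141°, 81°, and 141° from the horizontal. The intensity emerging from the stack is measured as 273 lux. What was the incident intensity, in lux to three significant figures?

I₀ ≈ 2.45e4 lux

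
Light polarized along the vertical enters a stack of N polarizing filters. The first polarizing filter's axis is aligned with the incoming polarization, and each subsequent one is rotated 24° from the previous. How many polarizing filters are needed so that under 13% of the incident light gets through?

First polarizer is aligned with the polarization: full transmission.
Each further stage multiplies by cos²(24°) = 0.8346.
After N polarizers: T = 0.8346^(N−1). Require T < 0.13 ⇒ N−1 > ln(0.13)/ln(0.8346) = 11.28, so N−1 ≥ 12 and N = 13.
Check: N=13 gives T = 0.1142 < 0.13; N=12 gives T = 0.1368.

N = 13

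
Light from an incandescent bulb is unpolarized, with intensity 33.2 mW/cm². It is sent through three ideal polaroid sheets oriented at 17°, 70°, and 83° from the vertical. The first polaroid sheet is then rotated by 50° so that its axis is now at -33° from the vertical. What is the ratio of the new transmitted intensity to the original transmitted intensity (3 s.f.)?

Before rotation:
Unpolarized light through the first polarizer → I₁ = ½ I₀, now polarized at 17°.
I₂ = I₁ cos²(70° − 17°) = 0.5 I₀ · cos²(53°) = 0.1811 I₀.
I₃ = I₂ cos²(83° − 70°) = 0.1811 I₀ · cos²(13°) = 0.1719 I₀.
After rotation:
Unpolarized light through the first polarizer → I₁ = ½ I₀, now polarized at -33°.
Angle between axes 1 and 2: 77°. I₂ = 0.5 I₀ · cos²(77°) = 0.0253 I₀.
I₃ = I₂ cos²(83° − 70°) = 0.0253 I₀ · cos²(13°) = 0.02402 I₀.
Ratio = 0.02402 / 0.1719 = 0.1397.

I_new/I_old ≈ 0.140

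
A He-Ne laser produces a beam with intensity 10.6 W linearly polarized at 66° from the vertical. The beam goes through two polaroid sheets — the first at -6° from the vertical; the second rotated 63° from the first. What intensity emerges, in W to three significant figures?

I ≈ 0.209 W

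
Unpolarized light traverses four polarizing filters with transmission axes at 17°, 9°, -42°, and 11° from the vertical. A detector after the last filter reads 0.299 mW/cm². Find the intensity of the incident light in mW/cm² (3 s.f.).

I₀ ≈ 4.25 mW/cm²

Unpolarized light through the first polarizer → I₁ = ½ I₀, now polarized at 17°.
I₂ = I₁ cos²(9° − 17°) = 0.5 I₀ · cos²(8°) = 0.4903 I₀.
I₃ = I₂ cos²(-42° − 9°) = 0.4903 I₀ · cos²(51°) = 0.1942 I₀.
I₄ = I₃ cos²(11° + 42°) = 0.1942 I₀ · cos²(53°) = 0.07033 I₀.
So 0.299 mW/cm² = 0.07033 I₀, giving I₀ = 0.299/0.07033 = 4.251 mW/cm².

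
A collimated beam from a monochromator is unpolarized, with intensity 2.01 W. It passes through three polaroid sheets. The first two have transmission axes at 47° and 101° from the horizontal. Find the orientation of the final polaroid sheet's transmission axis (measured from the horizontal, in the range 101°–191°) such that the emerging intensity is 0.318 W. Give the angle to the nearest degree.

Unpolarized light through the first polarizer → I₁ = ½ I₀, now polarized at 47°.
I₂ = I₁ cos²(101° − 47°) = 0.5 I₀ · cos²(54°) = 0.1727 I₀.
Target fraction: 0.318 / 2.01 W = 0.1582 of I₀.
Need I₃/I₀ = 0.1582, so cos²(θ − 101°) = 0.1582 / 0.1727 = 0.9158.
θ − 101° = arccos(√0.9158) = 16.9°, giving θ ≈ 101 + 16.9 = 117.9°.

θ ≈ 118°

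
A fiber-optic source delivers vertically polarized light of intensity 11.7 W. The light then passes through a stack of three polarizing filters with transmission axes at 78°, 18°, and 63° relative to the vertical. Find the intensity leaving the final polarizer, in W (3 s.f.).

By Malus's law, I₁ = 11.7 W · cos²(78°) = 0.5058 W.
I₂ = I₁ · cos²(60°) = 0.5058 · 0.25 = 0.1264 W.
I₃ = I₂ · cos²(45°) = 0.1264 · 0.5 = 0.06322 W.

I ≈ 0.0632 W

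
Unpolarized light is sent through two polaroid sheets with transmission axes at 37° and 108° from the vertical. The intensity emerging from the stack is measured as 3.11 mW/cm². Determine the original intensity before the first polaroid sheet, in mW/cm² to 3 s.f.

I₀ ≈ 58.7 mW/cm²

Unpolarized light through the first polarizer → I₁ = ½ I₀, now polarized at 37°.
I₂ = I₁ cos²(108° − 37°) = 0.5 I₀ · cos²(71°) = 0.053 I₀.
So 3.11 mW/cm² = 0.053 I₀, giving I₀ = 3.11/0.053 = 58.68 mW/cm².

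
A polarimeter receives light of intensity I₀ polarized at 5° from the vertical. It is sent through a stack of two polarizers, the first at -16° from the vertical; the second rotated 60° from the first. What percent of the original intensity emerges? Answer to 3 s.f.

I₁ = I₀ cos²(-16° − 5°) = I₀ cos²(21°) = 0.8716 I₀.
I₂ = I₁ cos²(60°) = 0.8716 · 0.25 I₀ = 0.2179 I₀.
That is 21.79% of the incident intensity.

≈ 21.8%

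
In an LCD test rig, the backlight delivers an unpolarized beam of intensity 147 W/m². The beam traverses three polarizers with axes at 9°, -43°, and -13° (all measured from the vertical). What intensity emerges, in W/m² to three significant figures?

Unpolarized light through the first polarizer → I₁ = 147 W/m²/2 = 73.5 W/m², polarized at 9°.
I₂ = I₁ · cos²(52°) = 73.5 · 0.379 = 27.86 W/m².
I₃ = I₂ · cos²(30°) = 27.86 · 0.75 = 20.89 W/m².

I ≈ 20.9 W/m²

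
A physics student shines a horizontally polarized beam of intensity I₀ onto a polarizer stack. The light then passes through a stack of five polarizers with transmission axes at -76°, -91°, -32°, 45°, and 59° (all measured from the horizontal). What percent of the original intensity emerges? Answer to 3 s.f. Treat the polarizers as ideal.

≈ 0.0690%

By Malus's law, I₁ = I₀ cos²(-76° − 0°) = I₀ cos²(76°) = 0.05853 I₀.
I₂ = I₁ cos²(-91° + 76°) = 0.05853 I₀ · cos²(15°) = 0.05461 I₀.
I₃ = I₂ cos²(-32° + 91°) = 0.05461 I₀ · cos²(59°) = 0.01448 I₀.
I₄ = I₃ cos²(45° + 32°) = 0.01448 I₀ · cos²(77°) = 0.000733 I₀.
I₅ = I₄ cos²(59° − 45°) = 0.000733 I₀ · cos²(14°) = 0.0006901 I₀.
That is 0.06901% of the incident intensity.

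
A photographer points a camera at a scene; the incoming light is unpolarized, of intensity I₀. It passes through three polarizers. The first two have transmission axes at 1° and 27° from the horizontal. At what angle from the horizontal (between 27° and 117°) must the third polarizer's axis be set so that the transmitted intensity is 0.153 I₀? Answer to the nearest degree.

Unpolarized light through the first polarizer → I₁ = ½ I₀, now polarized at 1°.
I₂ = I₁ cos²(27° − 1°) = 0.5 I₀ · cos²(26°) = 0.4039 I₀.
Need I₃/I₀ = 0.153, so cos²(θ − 27°) = 0.153 / 0.4039 = 0.3788.
θ − 27° = arccos(√0.3788) = 52.0°, giving θ ≈ 27 + 52.0 = 79.0°.

θ ≈ 79°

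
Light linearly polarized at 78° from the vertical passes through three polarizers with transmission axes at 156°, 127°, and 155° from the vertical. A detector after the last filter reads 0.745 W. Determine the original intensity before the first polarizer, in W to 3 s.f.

I₁ = I₀ cos²(156° − 78°) = I₀ cos²(78°) = 0.04323 I₀.
I₂ = I₁ cos²(127° − 156°) = 0.04323 I₀ · cos²(29°) = 0.03307 I₀.
I₃ = I₂ cos²(155° − 127°) = 0.03307 I₀ · cos²(28°) = 0.02578 I₀.
So 0.745 W = 0.02578 I₀, giving I₀ = 0.745/0.02578 = 28.9 W.

I₀ ≈ 28.9 W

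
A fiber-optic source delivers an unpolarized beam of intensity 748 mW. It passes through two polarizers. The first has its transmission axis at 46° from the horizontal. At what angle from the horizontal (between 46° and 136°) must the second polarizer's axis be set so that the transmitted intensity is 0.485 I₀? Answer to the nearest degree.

θ ≈ 56°

Unpolarized light through the first polarizer → I₁ = ½ I₀, now polarized at 46°.
Need I₂/I₀ = 0.485, so cos²(θ − 46°) = 0.485 / 0.5 = 0.97.
θ − 46° = arccos(√0.97) = 10.0°, giving θ ≈ 46 + 10.0 = 56.0°.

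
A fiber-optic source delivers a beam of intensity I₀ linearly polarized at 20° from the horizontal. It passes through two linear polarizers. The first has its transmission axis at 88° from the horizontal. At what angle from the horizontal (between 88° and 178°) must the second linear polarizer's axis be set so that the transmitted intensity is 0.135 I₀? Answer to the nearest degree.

I₁ = I₀ cos²(88° − 20°) = I₀ cos²(68°) = 0.1403 I₀.
Need I₂/I₀ = 0.135, so cos²(θ − 88°) = 0.135 / 0.1403 = 0.962.
θ − 88° = arccos(√0.962) = 11.2°, giving θ ≈ 88 + 11.2 = 99.2°.

θ ≈ 99°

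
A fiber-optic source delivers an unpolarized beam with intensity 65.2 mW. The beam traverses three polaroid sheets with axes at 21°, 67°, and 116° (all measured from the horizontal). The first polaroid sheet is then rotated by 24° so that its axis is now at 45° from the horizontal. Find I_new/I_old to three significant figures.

Before rotation:
Unpolarized light through the first polarizer → I₁ = ½ I₀, now polarized at 21°.
I₂ = I₁ cos²(67° − 21°) = 0.5 I₀ · cos²(46°) = 0.2413 I₀.
I₃ = I₂ cos²(116° − 67°) = 0.2413 I₀ · cos²(49°) = 0.1038 I₀.
After rotation:
Unpolarized light through the first polarizer → I₁ = ½ I₀, now polarized at 45°.
I₂ = I₁ cos²(67° − 45°) = 0.5 I₀ · cos²(22°) = 0.4298 I₀.
I₃ = I₂ cos²(116° − 67°) = 0.4298 I₀ · cos²(49°) = 0.185 I₀.
Ratio = 0.185 / 0.1038 = 1.782.

I_new/I_old ≈ 1.78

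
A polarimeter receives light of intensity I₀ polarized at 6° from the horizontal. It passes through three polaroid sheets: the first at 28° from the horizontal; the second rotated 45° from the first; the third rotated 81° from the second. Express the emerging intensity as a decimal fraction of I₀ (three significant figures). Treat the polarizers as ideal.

≈ 0.0105 I₀

I₁ = I₀ cos²(28° − 6°) = I₀ cos²(22°) = 0.8597 I₀.
I₂ = I₁ cos²(45°) = 0.8597 · 0.5 I₀ = 0.4298 I₀.
I₃ = I₂ cos²(81°) = 0.4298 · 0.02447 I₀ = 0.01052 I₀.
Transmitted fraction = 0.01052.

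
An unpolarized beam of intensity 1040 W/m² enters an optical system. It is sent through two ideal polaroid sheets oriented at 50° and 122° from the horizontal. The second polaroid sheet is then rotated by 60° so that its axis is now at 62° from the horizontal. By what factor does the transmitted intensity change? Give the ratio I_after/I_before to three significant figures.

I_new/I_old ≈ 10.0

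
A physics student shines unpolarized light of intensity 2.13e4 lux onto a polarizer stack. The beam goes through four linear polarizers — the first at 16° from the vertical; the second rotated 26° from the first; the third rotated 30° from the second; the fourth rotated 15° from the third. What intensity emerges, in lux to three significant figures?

I ≈ 6020 lux

Unpolarized light through the first polarizer → I₁ = 2.13e4 lux/2 = 1.065e+04 lux, polarized at 16°.
I₂ = I₁ · cos²(26°) = 1.065e+04 · 0.8078 = 8603 lux.
I₃ = I₂ · cos²(30°) = 8603 · 0.75 = 6453 lux.
I₄ = I₃ · cos²(15°) = 6453 · 0.933 = 6020 lux.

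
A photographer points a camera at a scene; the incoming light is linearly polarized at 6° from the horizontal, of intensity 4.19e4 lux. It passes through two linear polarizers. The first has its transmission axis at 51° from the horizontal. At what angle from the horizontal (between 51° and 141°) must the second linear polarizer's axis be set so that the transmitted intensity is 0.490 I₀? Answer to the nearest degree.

By Malus's law, I₁ = I₀ cos²(51° − 6°) = I₀ cos²(45°) = 0.5 I₀.
Need I₂/I₀ = 0.49, so cos²(θ − 51°) = 0.49 / 0.5 = 0.98.
θ − 51° = arccos(√0.98) = 8.1°, giving θ ≈ 51 + 8.1 = 59.1°.

θ ≈ 59°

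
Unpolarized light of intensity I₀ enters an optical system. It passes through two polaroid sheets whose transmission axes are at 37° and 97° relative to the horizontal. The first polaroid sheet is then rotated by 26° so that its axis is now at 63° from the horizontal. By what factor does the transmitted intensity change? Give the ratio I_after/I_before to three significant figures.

I_new/I_old ≈ 2.75

Before rotation:
Unpolarized light through the first polarizer → I₁ = ½ I₀, now polarized at 37°.
I₂ = I₁ cos²(97° − 37°) = 0.5 I₀ · cos²(60°) = 0.125 I₀.
After rotation:
Unpolarized light through the first polarizer → I₁ = ½ I₀, now polarized at 63°.
I₂ = I₁ cos²(97° − 63°) = 0.5 I₀ · cos²(34°) = 0.3437 I₀.
Ratio = 0.3437 / 0.125 = 2.749.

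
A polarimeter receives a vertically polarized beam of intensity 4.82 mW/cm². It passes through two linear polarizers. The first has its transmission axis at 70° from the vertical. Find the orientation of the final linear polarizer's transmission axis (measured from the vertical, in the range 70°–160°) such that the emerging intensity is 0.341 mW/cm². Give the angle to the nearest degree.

I₁ = I₀ cos²(70° − 0°) = I₀ cos²(70°) = 0.117 I₀.
Target fraction: 0.341 / 4.82 mW/cm² = 0.07075 of I₀.
Need I₂/I₀ = 0.07075, so cos²(θ − 70°) = 0.07075 / 0.117 = 0.6048.
θ − 70° = arccos(√0.6048) = 39.0°, giving θ ≈ 70 + 39.0 = 109.0°.

θ ≈ 109°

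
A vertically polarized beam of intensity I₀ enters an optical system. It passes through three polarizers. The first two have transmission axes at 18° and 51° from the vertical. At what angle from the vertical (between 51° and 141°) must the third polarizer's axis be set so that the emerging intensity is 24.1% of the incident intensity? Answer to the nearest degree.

I₁ = I₀ cos²(18° − 0°) = I₀ cos²(18°) = 0.9045 I₀.
I₂ = I₁ cos²(51° − 18°) = 0.9045 I₀ · cos²(33°) = 0.6362 I₀.
Need I₃/I₀ = 0.241, so cos²(θ − 51°) = 0.241 / 0.6362 = 0.3788.
θ − 51° = arccos(√0.3788) = 52.0°, giving θ ≈ 51 + 52.0 = 103.0°.

θ ≈ 103°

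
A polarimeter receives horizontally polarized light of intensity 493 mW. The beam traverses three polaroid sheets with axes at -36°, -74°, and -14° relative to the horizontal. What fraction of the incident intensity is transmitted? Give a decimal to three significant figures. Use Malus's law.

By Malus's law, I₁ = 493 mW · cos²(36°) = 322.7 mW.
I₂ = I₁ · cos²(38°) = 322.7 · 0.621 = 200.4 mW.
I₃ = I₂ · cos²(60°) = 200.4 · 0.25 = 50.09 mW.
Transmitted fraction = 0.1016.

I/I₀ ≈ 0.102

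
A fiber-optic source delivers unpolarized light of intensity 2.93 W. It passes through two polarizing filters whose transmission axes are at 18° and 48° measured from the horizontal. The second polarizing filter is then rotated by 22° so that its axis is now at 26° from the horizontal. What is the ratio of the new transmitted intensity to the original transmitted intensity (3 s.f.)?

Before rotation:
Unpolarized light through the first polarizer → I₁ = ½ I₀, now polarized at 18°.
I₂ = I₁ cos²(48° − 18°) = 0.5 I₀ · cos²(30°) = 0.375 I₀.
After rotation:
Unpolarized light through the first polarizer → I₁ = ½ I₀, now polarized at 18°.
I₂ = I₁ cos²(26° − 18°) = 0.5 I₀ · cos²(8°) = 0.4903 I₀.
Ratio = 0.4903 / 0.375 = 1.308.

I_new/I_old ≈ 1.31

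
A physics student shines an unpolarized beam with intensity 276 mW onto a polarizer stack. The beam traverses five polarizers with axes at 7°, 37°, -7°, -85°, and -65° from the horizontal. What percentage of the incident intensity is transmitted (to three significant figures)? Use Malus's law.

≈ 0.741%

Unpolarized light through the first polarizer → I₁ = 276 mW/2 = 138 mW, polarized at 7°.
I₂ = I₁ · cos²(30°) = 138 · 0.75 = 103.5 mW.
I₃ = I₂ · cos²(44°) = 103.5 · 0.5174 = 53.56 mW.
I₄ = I₃ · cos²(78°) = 53.56 · 0.04323 = 2.315 mW.
I₅ = I₄ · cos²(20°) = 2.315 · 0.883 = 2.044 mW.
That is 0.7407% of the incident intensity.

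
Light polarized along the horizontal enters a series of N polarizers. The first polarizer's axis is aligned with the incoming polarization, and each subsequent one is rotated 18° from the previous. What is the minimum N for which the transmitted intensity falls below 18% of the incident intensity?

N = 19

First polarizer is aligned with the polarization: full transmission.
Each further stage multiplies by cos²(18°) = 0.9045.
After N polarizers: T = 0.9045^(N−1). Require T < 0.18 ⇒ N−1 > ln(0.18)/ln(0.9045) = 17.09, so N−1 ≥ 18 and N = 19.
Check: N=19 gives T = 0.1642 < 0.18; N=18 gives T = 0.1816.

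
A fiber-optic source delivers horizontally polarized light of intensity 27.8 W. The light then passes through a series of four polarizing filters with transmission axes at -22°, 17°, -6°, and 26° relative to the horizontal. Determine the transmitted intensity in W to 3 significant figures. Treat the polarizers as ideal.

I ≈ 8.80 W

By Malus's law, I₁ = 27.8 W · cos²(22°) = 23.9 W.
I₂ = I₁ · cos²(39°) = 23.9 · 0.604 = 14.43 W.
I₃ = I₂ · cos²(23°) = 14.43 · 0.8473 = 12.23 W.
I₄ = I₃ · cos²(32°) = 12.23 · 0.7192 = 8.796 W.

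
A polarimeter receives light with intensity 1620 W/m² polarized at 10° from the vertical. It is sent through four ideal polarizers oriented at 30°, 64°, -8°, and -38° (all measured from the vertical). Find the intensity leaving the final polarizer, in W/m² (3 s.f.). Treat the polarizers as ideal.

I ≈ 70.4 W/m²

I₁ = 1620 W/m² · cos²(20°) = 1430 W/m².
I₂ = I₁ · cos²(34°) = 1430 · 0.6873 = 983.2 W/m².
I₃ = I₂ · cos²(72°) = 983.2 · 0.09549 = 93.89 W/m².
I₄ = I₃ · cos²(30°) = 93.89 · 0.75 = 70.41 W/m².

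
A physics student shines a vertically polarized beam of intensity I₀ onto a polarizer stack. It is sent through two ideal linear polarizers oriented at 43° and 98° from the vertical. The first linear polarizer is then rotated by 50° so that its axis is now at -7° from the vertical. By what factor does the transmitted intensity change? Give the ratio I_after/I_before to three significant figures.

I_new/I_old ≈ 0.375

Before rotation:
I₁ = I₀ cos²(43° − 0°) = I₀ cos²(43°) = 0.5349 I₀.
I₂ = I₁ cos²(98° − 43°) = 0.5349 I₀ · cos²(55°) = 0.176 I₀.
After rotation:
I₁ = I₀ cos²(-7° − 0°) = I₀ cos²(7°) = 0.9851 I₀.
Angle between axes 1 and 2: 75°. I₂ = 0.9851 I₀ · cos²(75°) = 0.06599 I₀.
Ratio = 0.06599 / 0.176 = 0.375.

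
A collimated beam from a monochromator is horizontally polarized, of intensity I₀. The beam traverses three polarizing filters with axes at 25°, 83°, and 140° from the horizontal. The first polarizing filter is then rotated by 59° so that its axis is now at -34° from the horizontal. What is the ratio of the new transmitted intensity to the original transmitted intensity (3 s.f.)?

Before rotation:
By Malus's law, I₁ = I₀ cos²(25° − 0°) = I₀ cos²(25°) = 0.8214 I₀.
I₂ = I₁ cos²(83° − 25°) = 0.8214 I₀ · cos²(58°) = 0.2307 I₀.
I₃ = I₂ cos²(140° − 83°) = 0.2307 I₀ · cos²(57°) = 0.06842 I₀.
After rotation:
I₁ = I₀ cos²(-34° − 0°) = I₀ cos²(34°) = 0.6873 I₀.
Angle between axes 1 and 2: 63°. I₂ = 0.6873 I₀ · cos²(63°) = 0.1417 I₀.
I₃ = I₂ cos²(140° − 83°) = 0.1417 I₀ · cos²(57°) = 0.04202 I₀.
Ratio = 0.04202 / 0.06842 = 0.6141.

I_new/I_old ≈ 0.614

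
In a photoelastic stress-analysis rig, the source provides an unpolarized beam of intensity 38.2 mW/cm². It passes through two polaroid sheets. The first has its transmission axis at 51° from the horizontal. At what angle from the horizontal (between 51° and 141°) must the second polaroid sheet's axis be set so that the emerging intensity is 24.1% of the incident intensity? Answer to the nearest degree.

θ ≈ 97°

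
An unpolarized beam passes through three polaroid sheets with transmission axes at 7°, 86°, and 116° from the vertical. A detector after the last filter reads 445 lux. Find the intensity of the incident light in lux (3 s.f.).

I₀ ≈ 3.26e4 lux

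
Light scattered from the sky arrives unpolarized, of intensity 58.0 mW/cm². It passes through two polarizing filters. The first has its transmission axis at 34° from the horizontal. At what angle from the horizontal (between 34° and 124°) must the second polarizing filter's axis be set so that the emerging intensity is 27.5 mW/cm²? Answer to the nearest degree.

Unpolarized light through the first polarizer → I₁ = ½ I₀, now polarized at 34°.
Target fraction: 27.5 / 58.0 mW/cm² = 0.4741 of I₀.
Need I₂/I₀ = 0.4741, so cos²(θ − 34°) = 0.4741 / 0.5 = 0.9483.
θ − 34° = arccos(√0.9483) = 13.1°, giving θ ≈ 34 + 13.1 = 47.1°.

θ ≈ 47°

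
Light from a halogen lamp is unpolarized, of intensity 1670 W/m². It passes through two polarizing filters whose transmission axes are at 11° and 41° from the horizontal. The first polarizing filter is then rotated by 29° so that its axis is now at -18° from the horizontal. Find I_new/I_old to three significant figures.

Before rotation:
Unpolarized light through the first polarizer → I₁ = ½ I₀, now polarized at 11°.
I₂ = I₁ cos²(41° − 11°) = 0.5 I₀ · cos²(30°) = 0.375 I₀.
After rotation:
Unpolarized light through the first polarizer → I₁ = ½ I₀, now polarized at -18°.
I₂ = I₁ cos²(41° + 18°) = 0.5 I₀ · cos²(59°) = 0.1326 I₀.
Ratio = 0.1326 / 0.375 = 0.3537.

I_new/I_old ≈ 0.354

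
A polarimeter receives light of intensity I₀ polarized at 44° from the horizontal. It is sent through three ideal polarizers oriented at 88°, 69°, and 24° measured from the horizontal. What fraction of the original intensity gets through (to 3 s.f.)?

≈ 0.231 I₀

I₁ = I₀ cos²(88° − 44°) = I₀ cos²(44°) = 0.5174 I₀.
I₂ = I₁ cos²(69° − 88°) = 0.5174 I₀ · cos²(19°) = 0.4626 I₀.
I₃ = I₂ cos²(24° − 69°) = 0.4626 I₀ · cos²(45°) = 0.2313 I₀.
Transmitted fraction = 0.2313.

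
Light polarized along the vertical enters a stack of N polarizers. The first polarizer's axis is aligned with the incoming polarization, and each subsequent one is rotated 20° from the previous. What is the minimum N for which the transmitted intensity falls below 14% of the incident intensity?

N = 17

First polarizer is aligned with the polarization: full transmission.
Each further stage multiplies by cos²(20°) = 0.883.
After N polarizers: T = 0.883^(N−1). Require T < 0.14 ⇒ N−1 > ln(0.14)/ln(0.883) = 15.80, so N−1 ≥ 16 and N = 17.
Check: N=17 gives T = 0.1366 < 0.14; N=16 gives T = 0.1547.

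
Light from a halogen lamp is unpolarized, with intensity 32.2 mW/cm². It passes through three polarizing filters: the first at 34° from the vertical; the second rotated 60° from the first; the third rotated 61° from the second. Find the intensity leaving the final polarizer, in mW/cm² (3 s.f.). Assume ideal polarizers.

I ≈ 0.946 mW/cm²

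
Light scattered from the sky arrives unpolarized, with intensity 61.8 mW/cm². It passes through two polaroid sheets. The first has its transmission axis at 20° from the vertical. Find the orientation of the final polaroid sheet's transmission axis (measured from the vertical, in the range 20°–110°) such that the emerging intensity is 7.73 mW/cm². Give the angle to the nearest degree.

Unpolarized light through the first polarizer → I₁ = ½ I₀, now polarized at 20°.
Target fraction: 7.73 / 61.8 mW/cm² = 0.1251 of I₀.
Need I₂/I₀ = 0.1251, so cos²(θ − 20°) = 0.1251 / 0.5 = 0.2502.
θ − 20° = arccos(√0.2502) = 60.0°, giving θ ≈ 20 + 60.0 = 80.0°.

θ ≈ 80°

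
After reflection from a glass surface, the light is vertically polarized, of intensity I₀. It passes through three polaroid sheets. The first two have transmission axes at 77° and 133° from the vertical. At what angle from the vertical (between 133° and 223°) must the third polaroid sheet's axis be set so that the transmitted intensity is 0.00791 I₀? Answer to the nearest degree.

θ ≈ 178°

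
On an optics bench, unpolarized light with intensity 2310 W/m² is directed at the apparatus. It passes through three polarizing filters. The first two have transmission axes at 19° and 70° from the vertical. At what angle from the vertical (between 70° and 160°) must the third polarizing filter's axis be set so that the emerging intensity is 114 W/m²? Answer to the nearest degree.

Unpolarized light through the first polarizer → I₁ = ½ I₀, now polarized at 19°.
I₂ = I₁ cos²(70° − 19°) = 0.5 I₀ · cos²(51°) = 0.198 I₀.
Target fraction: 114 / 2310 W/m² = 0.04935 of I₀.
Need I₃/I₀ = 0.04935, so cos²(θ − 70°) = 0.04935 / 0.198 = 0.2492.
θ − 70° = arccos(√0.2492) = 60.1°, giving θ ≈ 70 + 60.1 = 130.1°.

θ ≈ 130°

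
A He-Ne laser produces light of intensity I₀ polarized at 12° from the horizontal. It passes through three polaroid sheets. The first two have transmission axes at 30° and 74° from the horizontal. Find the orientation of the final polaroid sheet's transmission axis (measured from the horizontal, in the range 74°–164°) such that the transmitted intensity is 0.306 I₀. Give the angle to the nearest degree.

θ ≈ 110°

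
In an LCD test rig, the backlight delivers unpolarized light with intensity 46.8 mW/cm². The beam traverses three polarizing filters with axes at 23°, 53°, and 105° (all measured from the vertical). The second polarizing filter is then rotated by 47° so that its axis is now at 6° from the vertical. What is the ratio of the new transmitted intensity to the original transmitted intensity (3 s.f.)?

I_new/I_old ≈ 0.0787

Before rotation:
Unpolarized light through the first polarizer → I₁ = ½ I₀, now polarized at 23°.
I₂ = I₁ cos²(53° − 23°) = 0.5 I₀ · cos²(30°) = 0.375 I₀.
I₃ = I₂ cos²(105° − 53°) = 0.375 I₀ · cos²(52°) = 0.1421 I₀.
After rotation:
Unpolarized light through the first polarizer → I₁ = ½ I₀, now polarized at 23°.
I₂ = I₁ cos²(6° − 23°) = 0.5 I₀ · cos²(17°) = 0.4573 I₀.
Angle between axes 2 and 3: 81°. I₃ = 0.4573 I₀ · cos²(81°) = 0.01119 I₀.
Ratio = 0.01119 / 0.1421 = 0.07872.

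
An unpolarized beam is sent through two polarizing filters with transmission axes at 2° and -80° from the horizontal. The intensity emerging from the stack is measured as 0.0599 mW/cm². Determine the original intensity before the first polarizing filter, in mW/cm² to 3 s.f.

Unpolarized light through the first polarizer → I₁ = ½ I₀, now polarized at 2°.
I₂ = I₁ cos²(-80° − 2°) = 0.5 I₀ · cos²(82°) = 0.009685 I₀.
So 0.0599 mW/cm² = 0.009685 I₀, giving I₀ = 0.0599/0.009685 = 6.185 mW/cm².

I₀ ≈ 6.19 mW/cm²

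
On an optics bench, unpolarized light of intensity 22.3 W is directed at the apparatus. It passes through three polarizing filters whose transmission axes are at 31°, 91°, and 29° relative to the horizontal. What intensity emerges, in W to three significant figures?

I ≈ 0.614 W

Unpolarized light through the first polarizer → I₁ = 22.3 W/2 = 11.15 W, polarized at 31°.
I₂ = I₁ · cos²(60°) = 11.15 · 0.25 = 2.788 W.
I₃ = I₂ · cos²(62°) = 2.788 · 0.2204 = 0.6144 W.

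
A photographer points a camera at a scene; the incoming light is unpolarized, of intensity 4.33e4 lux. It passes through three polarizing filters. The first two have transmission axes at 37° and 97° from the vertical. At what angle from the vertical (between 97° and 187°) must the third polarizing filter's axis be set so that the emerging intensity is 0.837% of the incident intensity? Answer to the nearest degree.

θ ≈ 172°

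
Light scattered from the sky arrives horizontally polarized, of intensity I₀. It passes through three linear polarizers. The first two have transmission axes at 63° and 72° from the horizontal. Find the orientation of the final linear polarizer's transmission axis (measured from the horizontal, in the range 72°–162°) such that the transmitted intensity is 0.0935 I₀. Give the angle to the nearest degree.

By Malus's law, I₁ = I₀ cos²(63° − 0°) = I₀ cos²(63°) = 0.2061 I₀.
I₂ = I₁ cos²(72° − 63°) = 0.2061 I₀ · cos²(9°) = 0.2011 I₀.
Need I₃/I₀ = 0.0935, so cos²(θ − 72°) = 0.0935 / 0.2011 = 0.465.
θ − 72° = arccos(√0.465) = 47.0°, giving θ ≈ 72 + 47.0 = 119.0°.

θ ≈ 119°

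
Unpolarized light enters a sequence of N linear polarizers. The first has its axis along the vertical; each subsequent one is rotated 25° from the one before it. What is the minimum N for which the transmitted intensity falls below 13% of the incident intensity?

N = 8

First polarizer halves the unpolarized light: factor 1/2.
Each further stage multiplies by cos²(25°) = 0.8214.
After N polarizers: T = 0.5·0.8214^(N−1). Require T < 0.13 ⇒ N−1 > ln(0.13/0.5)/ln(0.8214) = 6.85, so N−1 ≥ 7 and N = 8.
Check: N=8 gives T = 0.1261 < 0.13; N=7 gives T = 0.1536.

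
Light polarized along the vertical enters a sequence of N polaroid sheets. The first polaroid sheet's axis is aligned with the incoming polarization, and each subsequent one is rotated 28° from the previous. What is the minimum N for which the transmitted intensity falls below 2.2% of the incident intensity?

N = 17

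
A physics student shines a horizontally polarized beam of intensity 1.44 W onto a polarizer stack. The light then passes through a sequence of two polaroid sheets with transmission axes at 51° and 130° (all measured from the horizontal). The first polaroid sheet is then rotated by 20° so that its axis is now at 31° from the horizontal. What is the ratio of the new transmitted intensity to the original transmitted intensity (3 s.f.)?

I_new/I_old ≈ 1.25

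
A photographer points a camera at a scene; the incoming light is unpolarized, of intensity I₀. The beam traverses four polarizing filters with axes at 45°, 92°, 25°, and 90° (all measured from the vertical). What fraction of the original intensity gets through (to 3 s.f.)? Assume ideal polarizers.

≈ 0.00634 I₀

Unpolarized light through the first polarizer → I₁ = ½ I₀, now polarized at 45°.
I₂ = I₁ cos²(92° − 45°) = 0.5 I₀ · cos²(47°) = 0.2326 I₀.
I₃ = I₂ cos²(25° − 92°) = 0.2326 I₀ · cos²(67°) = 0.03551 I₀.
I₄ = I₃ cos²(90° − 25°) = 0.03551 I₀ · cos²(65°) = 0.006341 I₀.
Transmitted fraction = 0.006341.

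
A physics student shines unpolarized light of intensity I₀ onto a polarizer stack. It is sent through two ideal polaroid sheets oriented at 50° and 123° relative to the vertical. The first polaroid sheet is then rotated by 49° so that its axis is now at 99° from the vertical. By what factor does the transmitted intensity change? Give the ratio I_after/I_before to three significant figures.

Before rotation:
Unpolarized light through the first polarizer → I₁ = ½ I₀, now polarized at 50°.
I₂ = I₁ cos²(123° − 50°) = 0.5 I₀ · cos²(73°) = 0.04274 I₀.
After rotation:
Unpolarized light through the first polarizer → I₁ = ½ I₀, now polarized at 99°.
I₂ = I₁ cos²(123° − 99°) = 0.5 I₀ · cos²(24°) = 0.4173 I₀.
Ratio = 0.4173 / 0.04274 = 9.763.

I_new/I_old ≈ 9.76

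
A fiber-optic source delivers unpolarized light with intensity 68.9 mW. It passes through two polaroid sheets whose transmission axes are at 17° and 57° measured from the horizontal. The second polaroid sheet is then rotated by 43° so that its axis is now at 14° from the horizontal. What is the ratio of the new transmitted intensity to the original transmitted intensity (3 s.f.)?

Before rotation:
Unpolarized light through the first polarizer → I₁ = ½ I₀, now polarized at 17°.
I₂ = I₁ cos²(57° − 17°) = 0.5 I₀ · cos²(40°) = 0.2934 I₀.
After rotation:
Unpolarized light through the first polarizer → I₁ = ½ I₀, now polarized at 17°.
I₂ = I₁ cos²(14° − 17°) = 0.5 I₀ · cos²(3°) = 0.4986 I₀.
Ratio = 0.4986 / 0.2934 = 1.699.

I_new/I_old ≈ 1.70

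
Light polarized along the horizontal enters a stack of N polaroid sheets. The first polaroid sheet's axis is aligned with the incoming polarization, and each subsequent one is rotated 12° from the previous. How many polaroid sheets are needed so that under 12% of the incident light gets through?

First polarizer is aligned with the polarization: full transmission.
Each further stage multiplies by cos²(12°) = 0.9568.
After N polarizers: T = 0.9568^(N−1). Require T < 0.12 ⇒ N−1 > ln(0.12)/ln(0.9568) = 47.98, so N−1 ≥ 48 and N = 49.
Check: N=49 gives T = 0.1199 < 0.12; N=48 gives T = 0.1253.

N = 49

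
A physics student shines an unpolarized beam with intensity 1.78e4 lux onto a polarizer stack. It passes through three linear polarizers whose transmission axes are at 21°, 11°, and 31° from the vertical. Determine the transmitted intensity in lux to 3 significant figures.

I ≈ 7620 lux

Unpolarized light through the first polarizer → I₁ = 1.78e4 lux/2 = 8900 lux, polarized at 21°.
I₂ = I₁ · cos²(10°) = 8900 · 0.9698 = 8632 lux.
I₃ = I₂ · cos²(20°) = 8632 · 0.883 = 7622 lux.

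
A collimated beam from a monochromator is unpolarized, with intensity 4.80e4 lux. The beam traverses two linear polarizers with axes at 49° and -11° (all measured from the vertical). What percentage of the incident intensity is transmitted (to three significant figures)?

≈ 12.5%

Unpolarized light through the first polarizer → I₁ = 4.80e4 lux/2 = 2.4e+04 lux, polarized at 49°.
I₂ = I₁ · cos²(60°) = 2.4e+04 · 0.25 = 6000 lux.
That is 12.5% of the incident intensity.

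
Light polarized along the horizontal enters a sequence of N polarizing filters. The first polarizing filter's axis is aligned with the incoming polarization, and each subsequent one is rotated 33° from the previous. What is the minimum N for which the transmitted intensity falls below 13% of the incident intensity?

N = 7

First polarizer is aligned with the polarization: full transmission.
Each further stage multiplies by cos²(33°) = 0.7034.
After N polarizers: T = 0.7034^(N−1). Require T < 0.13 ⇒ N−1 > ln(0.13)/ln(0.7034) = 5.80, so N−1 ≥ 6 and N = 7.
Check: N=7 gives T = 0.1211 < 0.13; N=6 gives T = 0.1722.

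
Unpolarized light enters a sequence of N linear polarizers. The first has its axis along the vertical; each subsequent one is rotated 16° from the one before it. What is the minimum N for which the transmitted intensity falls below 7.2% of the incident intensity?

First polarizer halves the unpolarized light: factor 1/2.
Each further stage multiplies by cos²(16°) = 0.924.
After N polarizers: T = 0.5·0.924^(N−1). Require T < 0.072 ⇒ N−1 > ln(0.072/0.5)/ln(0.924) = 24.53, so N−1 ≥ 25 and N = 26.
Check: N=26 gives T = 0.06935 < 0.072; N=25 gives T = 0.07505.

N = 26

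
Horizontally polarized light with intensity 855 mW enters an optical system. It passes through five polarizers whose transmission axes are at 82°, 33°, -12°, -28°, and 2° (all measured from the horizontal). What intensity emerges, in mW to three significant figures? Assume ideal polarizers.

By Malus's law, I₁ = 855 mW · cos²(82°) = 16.56 mW.
I₂ = I₁ · cos²(49°) = 16.56 · 0.4304 = 7.128 mW.
I₃ = I₂ · cos²(45°) = 7.128 · 0.5 = 3.564 mW.
I₄ = I₃ · cos²(16°) = 3.564 · 0.924 = 3.293 mW.
I₅ = I₄ · cos²(30°) = 3.293 · 0.75 = 2.47 mW.

I ≈ 2.47 mW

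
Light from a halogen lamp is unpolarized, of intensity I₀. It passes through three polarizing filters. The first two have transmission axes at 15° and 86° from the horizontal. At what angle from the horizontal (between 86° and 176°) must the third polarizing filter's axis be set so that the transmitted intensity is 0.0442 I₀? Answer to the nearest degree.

Unpolarized light through the first polarizer → I₁ = ½ I₀, now polarized at 15°.
I₂ = I₁ cos²(86° − 15°) = 0.5 I₀ · cos²(71°) = 0.053 I₀.
Need I₃/I₀ = 0.0442, so cos²(θ − 86°) = 0.0442 / 0.053 = 0.834.
θ − 86° = arccos(√0.834) = 24.0°, giving θ ≈ 86 + 24.0 = 110.0°.

θ ≈ 110°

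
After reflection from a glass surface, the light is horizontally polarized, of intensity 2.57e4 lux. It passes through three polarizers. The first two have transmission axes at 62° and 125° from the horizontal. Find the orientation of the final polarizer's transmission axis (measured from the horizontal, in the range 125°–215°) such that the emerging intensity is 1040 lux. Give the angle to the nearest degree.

I₁ = I₀ cos²(62° − 0°) = I₀ cos²(62°) = 0.2204 I₀.
I₂ = I₁ cos²(125° − 62°) = 0.2204 I₀ · cos²(63°) = 0.04543 I₀.
Target fraction: 1040 / 2.57e4 lux = 0.04047 of I₀.
Need I₃/I₀ = 0.04047, so cos²(θ − 125°) = 0.04047 / 0.04543 = 0.8908.
θ − 125° = arccos(√0.8908) = 19.3°, giving θ ≈ 125 + 19.3 = 144.3°.

θ ≈ 144°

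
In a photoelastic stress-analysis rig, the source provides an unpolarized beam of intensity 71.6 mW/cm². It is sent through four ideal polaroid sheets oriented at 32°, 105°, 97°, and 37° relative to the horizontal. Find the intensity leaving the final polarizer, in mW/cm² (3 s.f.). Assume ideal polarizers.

I ≈ 0.750 mW/cm²

Unpolarized light through the first polarizer → I₁ = 71.6 mW/cm²/2 = 35.8 mW/cm², polarized at 32°.
I₂ = I₁ · cos²(73°) = 35.8 · 0.08548 = 3.06 mW/cm².
I₃ = I₂ · cos²(8°) = 3.06 · 0.9806 = 3.001 mW/cm².
I₄ = I₃ · cos²(60°) = 3.001 · 0.25 = 0.7502 mW/cm².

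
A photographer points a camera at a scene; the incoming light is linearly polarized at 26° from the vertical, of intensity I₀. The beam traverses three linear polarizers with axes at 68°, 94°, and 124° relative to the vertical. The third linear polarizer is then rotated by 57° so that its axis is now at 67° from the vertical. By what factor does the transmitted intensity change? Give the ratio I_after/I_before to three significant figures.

I_new/I_old ≈ 1.06

Before rotation:
I₁ = I₀ cos²(68° − 26°) = I₀ cos²(42°) = 0.5523 I₀.
I₂ = I₁ cos²(94° − 68°) = 0.5523 I₀ · cos²(26°) = 0.4461 I₀.
I₃ = I₂ cos²(124° − 94°) = 0.4461 I₀ · cos²(30°) = 0.3346 I₀.
After rotation:
I₁ = I₀ cos²(68° − 26°) = I₀ cos²(42°) = 0.5523 I₀.
I₂ = I₁ cos²(94° − 68°) = 0.5523 I₀ · cos²(26°) = 0.4461 I₀.
I₃ = I₂ cos²(67° − 94°) = 0.4461 I₀ · cos²(27°) = 0.3542 I₀.
Ratio = 0.3542 / 0.3346 = 1.059.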